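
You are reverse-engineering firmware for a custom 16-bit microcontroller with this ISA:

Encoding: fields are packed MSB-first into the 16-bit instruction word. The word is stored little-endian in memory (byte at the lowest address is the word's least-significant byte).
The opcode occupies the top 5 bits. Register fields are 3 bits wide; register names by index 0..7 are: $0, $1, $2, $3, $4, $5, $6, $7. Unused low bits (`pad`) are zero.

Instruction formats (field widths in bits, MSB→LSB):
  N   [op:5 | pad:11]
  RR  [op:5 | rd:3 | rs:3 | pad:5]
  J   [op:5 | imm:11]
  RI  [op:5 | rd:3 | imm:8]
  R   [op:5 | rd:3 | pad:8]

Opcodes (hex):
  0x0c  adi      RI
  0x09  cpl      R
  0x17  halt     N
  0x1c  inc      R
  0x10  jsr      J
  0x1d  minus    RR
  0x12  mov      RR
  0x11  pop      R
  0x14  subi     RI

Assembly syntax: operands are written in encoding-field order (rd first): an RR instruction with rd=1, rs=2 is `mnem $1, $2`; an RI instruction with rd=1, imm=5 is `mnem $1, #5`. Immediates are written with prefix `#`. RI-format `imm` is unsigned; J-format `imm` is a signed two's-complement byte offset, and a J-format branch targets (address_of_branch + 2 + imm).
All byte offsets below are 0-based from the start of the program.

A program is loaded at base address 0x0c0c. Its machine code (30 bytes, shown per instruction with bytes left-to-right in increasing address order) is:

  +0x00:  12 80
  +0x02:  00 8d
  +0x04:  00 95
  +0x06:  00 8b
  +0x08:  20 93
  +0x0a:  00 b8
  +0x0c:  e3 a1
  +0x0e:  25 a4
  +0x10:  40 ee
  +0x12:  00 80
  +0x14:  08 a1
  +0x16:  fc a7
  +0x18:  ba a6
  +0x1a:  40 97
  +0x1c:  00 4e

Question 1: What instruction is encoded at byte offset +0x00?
off 0x00: read 12 80 as little → 0x8012
  opcode bits[15:11]=0x10: jsr/J
  imm@[10:0]=0x12 ⇒ #18

jsr #18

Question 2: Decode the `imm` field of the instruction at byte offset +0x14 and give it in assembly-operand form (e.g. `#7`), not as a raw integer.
off 0x14: read 08 a1 as little → 0xa108
  top 5b → 0x14 → subi [RI]
  rd: (w>>8)&0x7=0x1 → $1
  imm: (w>>0)&0xff=0x8 → #8

#8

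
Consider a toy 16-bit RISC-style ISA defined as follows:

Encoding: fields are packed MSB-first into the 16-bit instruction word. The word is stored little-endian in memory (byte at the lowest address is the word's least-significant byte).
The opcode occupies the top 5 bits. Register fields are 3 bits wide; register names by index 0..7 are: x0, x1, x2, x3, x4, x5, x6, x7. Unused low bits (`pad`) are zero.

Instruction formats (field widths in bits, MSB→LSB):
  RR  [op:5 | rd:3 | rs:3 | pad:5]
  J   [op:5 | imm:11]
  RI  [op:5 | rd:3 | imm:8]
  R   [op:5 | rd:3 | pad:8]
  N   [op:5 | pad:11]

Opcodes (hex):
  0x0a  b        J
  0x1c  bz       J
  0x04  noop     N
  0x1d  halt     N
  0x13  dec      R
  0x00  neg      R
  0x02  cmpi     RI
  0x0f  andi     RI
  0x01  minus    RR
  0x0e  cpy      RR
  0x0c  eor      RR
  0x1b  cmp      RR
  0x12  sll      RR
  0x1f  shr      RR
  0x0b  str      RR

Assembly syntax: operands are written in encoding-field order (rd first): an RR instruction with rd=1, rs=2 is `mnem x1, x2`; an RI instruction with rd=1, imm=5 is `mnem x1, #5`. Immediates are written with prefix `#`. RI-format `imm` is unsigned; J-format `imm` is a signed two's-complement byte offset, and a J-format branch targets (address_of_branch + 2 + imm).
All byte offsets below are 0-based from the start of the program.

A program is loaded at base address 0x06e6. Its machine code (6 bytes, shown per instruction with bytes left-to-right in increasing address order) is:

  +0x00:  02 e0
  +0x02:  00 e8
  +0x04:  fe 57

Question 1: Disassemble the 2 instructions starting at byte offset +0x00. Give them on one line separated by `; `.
bz #2; halt

off 0x00: read 02 e0 as little → 0xe002
  op=0xe002>>11=0x1c ⇒ bz (J)
  imm@[10:0]=0x2 ⇒ #2
off 0x02: read 00 e8 as little → 0xe800
  op=0xe800>>11=0x1d ⇒ halt (N)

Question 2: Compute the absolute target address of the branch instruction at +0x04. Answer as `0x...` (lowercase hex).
[04] fe 57 → 0x57fe
  op=0x57fe>>11=0xa ⇒ b (J)
  imm@[10:0]=0x7fe (s11→-2) ⇒ #-2
  target = base 0x06e6 + off 0x04 + 2 + imm -2 = 0x06ea

0x06ea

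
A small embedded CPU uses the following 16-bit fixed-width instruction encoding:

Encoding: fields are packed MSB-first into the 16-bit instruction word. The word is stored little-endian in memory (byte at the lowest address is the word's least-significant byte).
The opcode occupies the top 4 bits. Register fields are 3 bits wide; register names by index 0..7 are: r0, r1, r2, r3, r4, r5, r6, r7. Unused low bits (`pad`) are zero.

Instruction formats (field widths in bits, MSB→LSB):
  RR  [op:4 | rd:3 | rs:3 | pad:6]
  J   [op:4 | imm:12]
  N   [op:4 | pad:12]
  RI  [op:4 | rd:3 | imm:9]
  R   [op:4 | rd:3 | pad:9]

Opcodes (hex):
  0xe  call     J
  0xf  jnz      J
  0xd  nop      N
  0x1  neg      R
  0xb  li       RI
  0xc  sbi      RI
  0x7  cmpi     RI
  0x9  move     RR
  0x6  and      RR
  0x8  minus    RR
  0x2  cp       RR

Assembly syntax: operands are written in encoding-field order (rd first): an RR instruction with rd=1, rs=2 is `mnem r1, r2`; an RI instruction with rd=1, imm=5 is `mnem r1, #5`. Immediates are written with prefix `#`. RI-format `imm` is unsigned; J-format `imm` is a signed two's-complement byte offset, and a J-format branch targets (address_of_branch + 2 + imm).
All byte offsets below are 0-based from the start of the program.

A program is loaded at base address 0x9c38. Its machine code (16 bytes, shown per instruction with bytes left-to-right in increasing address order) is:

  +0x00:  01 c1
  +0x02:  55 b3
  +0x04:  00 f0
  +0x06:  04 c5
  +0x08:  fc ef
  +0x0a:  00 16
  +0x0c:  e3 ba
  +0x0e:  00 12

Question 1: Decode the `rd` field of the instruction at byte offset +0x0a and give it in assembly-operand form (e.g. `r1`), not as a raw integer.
r3

+0x0a: 00 16 ⇒ word 0x1600 (little)
  opcode bits[15:12]=0x1: neg/R
  rd: (w>>9)&0x7=0x3 → r3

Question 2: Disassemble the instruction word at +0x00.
off 0x00: read 01 c1 as little → 0xc101
  top 4b → 0xc → sbi [RI]
  rd@[11:9]=0x0 ⇒ r0
  imm@[8:0]=0x101 ⇒ #257

sbi r0, #257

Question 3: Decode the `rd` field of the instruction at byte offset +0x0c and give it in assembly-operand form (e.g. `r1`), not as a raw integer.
r5

@+0c  little-endian(e3 ba) = 0xbae3
  op=0xbae3>>12=0xb ⇒ li (RI)
  rd: (w>>9)&0x7=0x5 → r5
  imm: (w>>0)&0x1ff=0xe3 → #227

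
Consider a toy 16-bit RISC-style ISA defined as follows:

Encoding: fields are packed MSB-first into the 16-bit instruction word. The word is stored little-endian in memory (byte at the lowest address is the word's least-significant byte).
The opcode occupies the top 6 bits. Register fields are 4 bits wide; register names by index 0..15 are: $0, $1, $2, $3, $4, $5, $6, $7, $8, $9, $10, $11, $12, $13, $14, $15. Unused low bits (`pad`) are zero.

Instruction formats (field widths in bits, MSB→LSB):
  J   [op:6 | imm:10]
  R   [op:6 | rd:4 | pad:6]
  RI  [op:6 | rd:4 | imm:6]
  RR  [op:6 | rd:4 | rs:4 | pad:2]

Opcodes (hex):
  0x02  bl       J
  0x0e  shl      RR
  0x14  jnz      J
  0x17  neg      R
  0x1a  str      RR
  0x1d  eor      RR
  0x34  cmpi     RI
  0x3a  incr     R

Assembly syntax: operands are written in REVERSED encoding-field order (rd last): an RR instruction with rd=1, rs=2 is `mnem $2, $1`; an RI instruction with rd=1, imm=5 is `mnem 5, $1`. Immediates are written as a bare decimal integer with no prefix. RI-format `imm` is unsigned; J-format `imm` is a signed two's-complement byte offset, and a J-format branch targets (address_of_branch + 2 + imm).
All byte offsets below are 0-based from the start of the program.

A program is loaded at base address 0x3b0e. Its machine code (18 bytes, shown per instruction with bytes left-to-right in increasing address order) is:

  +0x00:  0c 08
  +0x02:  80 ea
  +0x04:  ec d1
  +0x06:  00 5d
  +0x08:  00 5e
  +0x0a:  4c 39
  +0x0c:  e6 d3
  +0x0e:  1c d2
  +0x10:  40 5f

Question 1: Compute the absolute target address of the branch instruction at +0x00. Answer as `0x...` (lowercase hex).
0x3b1c

off 0x00: read 0c 08 as little → 0x080c
  top 6b → 0x2 → bl [J]
  imm@[9:0]=0xc ⇒ 12
  target = base 0x3b0e + off 0x00 + 2 + imm 12 = 0x3b1c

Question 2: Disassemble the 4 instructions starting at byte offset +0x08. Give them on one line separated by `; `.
[08] 00 5e → 0x5e00
  top 6b → 0x17 → neg [R]
  rd: (w>>6)&0xf=0x8 → $8
[0a] 4c 39 → 0x394c
  top 6b → 0xe → shl [RR]
  rd: (w>>6)&0xf=0x5 → $5
  rs: (w>>2)&0xf=0x3 → $3
[0c] e6 d3 → 0xd3e6
  top 6b → 0x34 → cmpi [RI]
  rd: (w>>6)&0xf=0xf → $15
  imm: (w>>0)&0x3f=0x26 → 38
[0e] 1c d2 → 0xd21c
  top 6b → 0x34 → cmpi [RI]
  rd: (w>>6)&0xf=0x8 → $8
  imm: (w>>0)&0x3f=0x1c → 28

neg $8; shl $3, $5; cmpi 38, $15; cmpi 28, $8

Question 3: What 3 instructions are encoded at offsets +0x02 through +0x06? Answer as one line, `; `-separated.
+0x02: 80 ea ⇒ word 0xea80 (little)
  op=0xea80>>10=0x3a ⇒ incr (R)
  rd: (w>>6)&0xf=0xa → $10
+0x04: ec d1 ⇒ word 0xd1ec (little)
  op=0xd1ec>>10=0x34 ⇒ cmpi (RI)
  rd: (w>>6)&0xf=0x7 → $7
  imm: (w>>0)&0x3f=0x2c → 44
+0x06: 00 5d ⇒ word 0x5d00 (little)
  op=0x5d00>>10=0x17 ⇒ neg (R)
  rd: (w>>6)&0xf=0x4 → $4

incr $10; cmpi 44, $7; neg $4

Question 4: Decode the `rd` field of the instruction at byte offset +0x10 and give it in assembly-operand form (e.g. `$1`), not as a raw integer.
[10] 40 5f → 0x5f40
  op=0x5f40>>10=0x17 ⇒ neg (R)
  rd@[9:6]=0xd ⇒ $13

$13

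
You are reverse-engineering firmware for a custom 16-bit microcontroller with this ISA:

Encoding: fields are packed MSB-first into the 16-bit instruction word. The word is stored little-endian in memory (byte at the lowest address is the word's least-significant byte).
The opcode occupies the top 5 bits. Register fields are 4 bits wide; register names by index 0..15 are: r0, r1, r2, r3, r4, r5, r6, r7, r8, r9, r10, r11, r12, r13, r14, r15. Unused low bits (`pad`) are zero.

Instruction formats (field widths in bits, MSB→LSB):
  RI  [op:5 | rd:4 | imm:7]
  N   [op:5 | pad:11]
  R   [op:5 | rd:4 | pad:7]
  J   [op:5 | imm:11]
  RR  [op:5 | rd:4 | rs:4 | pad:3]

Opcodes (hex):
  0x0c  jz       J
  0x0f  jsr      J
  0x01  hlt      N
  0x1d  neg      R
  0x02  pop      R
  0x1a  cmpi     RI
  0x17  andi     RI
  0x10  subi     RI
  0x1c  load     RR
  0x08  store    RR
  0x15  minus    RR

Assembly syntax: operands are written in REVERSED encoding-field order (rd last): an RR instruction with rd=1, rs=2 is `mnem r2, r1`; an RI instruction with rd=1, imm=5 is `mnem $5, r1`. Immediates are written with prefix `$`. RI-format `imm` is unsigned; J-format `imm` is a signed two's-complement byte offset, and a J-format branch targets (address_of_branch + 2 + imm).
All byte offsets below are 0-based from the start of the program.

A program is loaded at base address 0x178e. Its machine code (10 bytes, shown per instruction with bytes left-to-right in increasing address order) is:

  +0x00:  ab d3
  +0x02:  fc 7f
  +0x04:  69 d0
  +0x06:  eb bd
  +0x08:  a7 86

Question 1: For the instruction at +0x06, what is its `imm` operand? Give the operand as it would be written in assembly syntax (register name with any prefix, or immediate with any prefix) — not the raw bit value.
+0x06: eb bd ⇒ word 0xbdeb (little)
  top 5b → 0x17 → andi [RI]
  [10:7] rd=11 = r11
  [6:0] imm=107 = $107

$107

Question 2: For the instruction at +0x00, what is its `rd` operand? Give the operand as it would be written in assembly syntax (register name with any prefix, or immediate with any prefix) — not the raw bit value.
r7

+0x00: ab d3 ⇒ word 0xd3ab (little)
  opcode bits[15:11]=0x1a: cmpi/RI
  rd@[10:7]=0x7 ⇒ r7
  imm@[6:0]=0x2b ⇒ $43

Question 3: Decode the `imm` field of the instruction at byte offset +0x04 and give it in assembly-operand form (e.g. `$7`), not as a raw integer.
@+04  little-endian(69 d0) = 0xd069
  top 5b → 0x1a → cmpi [RI]
  rd@[10:7]=0x0 ⇒ r0
  imm@[6:0]=0x69 ⇒ $105

$105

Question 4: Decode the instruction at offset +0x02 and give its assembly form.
jsr $-4

+0x02: fc 7f ⇒ word 0x7ffc (little)
  op=0x7ffc>>11=0xf ⇒ jsr (J)
  imm@[10:0]=0x7fc (s11→-4) ⇒ $-4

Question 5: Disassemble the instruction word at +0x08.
off 0x08: read a7 86 as little → 0x86a7
  top 5b → 0x10 → subi [RI]
  rd@[10:7]=0xd ⇒ r13
  imm@[6:0]=0x27 ⇒ $39

subi $39, r13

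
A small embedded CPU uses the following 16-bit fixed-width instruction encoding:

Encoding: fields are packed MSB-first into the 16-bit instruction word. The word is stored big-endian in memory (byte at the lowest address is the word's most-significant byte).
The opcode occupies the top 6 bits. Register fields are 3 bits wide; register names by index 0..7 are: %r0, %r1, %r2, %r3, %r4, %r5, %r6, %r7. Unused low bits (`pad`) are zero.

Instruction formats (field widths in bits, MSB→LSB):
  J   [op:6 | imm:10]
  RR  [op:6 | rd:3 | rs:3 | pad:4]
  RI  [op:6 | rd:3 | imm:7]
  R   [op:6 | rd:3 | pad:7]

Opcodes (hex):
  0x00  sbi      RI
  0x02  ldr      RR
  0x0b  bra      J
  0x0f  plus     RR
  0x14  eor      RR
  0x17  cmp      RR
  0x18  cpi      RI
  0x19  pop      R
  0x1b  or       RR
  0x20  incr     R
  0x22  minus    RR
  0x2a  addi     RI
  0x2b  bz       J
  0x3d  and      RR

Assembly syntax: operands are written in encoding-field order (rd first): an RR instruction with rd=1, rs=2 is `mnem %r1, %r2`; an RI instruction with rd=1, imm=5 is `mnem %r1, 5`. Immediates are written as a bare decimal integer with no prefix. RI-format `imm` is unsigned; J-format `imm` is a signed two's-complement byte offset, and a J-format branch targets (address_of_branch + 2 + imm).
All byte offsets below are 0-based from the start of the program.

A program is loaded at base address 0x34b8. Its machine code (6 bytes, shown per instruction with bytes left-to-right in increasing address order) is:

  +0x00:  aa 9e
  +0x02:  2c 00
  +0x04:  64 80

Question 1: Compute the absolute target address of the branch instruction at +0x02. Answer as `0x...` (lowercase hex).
0x34bc

[02] 2c 00 → 0x2c00
  top 6b → 0xb → bra [J]
  imm@[9:0]=0x0 ⇒ 0
  target = base 0x34b8 + off 0x02 + 2 + imm 0 = 0x34bc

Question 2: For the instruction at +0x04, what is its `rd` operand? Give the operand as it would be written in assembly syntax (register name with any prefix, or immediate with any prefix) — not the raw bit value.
%r1

+0x04: 64 80 ⇒ word 0x6480 (big)
  opcode bits[15:10]=0x19: pop/R
  rd: (w>>7)&0x7=0x1 → %r1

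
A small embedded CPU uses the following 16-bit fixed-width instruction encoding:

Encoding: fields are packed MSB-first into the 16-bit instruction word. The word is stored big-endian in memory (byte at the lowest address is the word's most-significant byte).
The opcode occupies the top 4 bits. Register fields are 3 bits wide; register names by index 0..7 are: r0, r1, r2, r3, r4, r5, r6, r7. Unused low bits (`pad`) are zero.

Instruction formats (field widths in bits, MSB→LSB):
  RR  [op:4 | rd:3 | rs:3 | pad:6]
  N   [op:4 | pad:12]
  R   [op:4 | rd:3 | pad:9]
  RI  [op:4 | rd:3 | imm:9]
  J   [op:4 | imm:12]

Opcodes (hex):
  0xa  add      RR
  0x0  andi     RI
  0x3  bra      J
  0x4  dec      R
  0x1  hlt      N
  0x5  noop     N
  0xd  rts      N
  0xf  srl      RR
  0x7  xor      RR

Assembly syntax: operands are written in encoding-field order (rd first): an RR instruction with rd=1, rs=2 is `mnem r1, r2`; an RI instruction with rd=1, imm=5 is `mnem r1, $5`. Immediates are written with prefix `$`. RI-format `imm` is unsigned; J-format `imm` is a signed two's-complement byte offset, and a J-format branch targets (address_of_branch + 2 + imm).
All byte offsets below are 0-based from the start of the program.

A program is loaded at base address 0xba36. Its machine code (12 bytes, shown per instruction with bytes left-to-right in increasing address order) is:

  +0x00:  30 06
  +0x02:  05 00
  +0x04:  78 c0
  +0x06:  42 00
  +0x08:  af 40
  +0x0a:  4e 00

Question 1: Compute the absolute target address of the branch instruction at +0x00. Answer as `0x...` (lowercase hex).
@+00  big-endian(30 06) = 0x3006
  op=0x3006>>12=0x3 ⇒ bra (J)
  [11:0] imm=6 = $6
  target = base 0xba36 + off 0x00 + 2 + imm 6 = 0xba3e

0xba3e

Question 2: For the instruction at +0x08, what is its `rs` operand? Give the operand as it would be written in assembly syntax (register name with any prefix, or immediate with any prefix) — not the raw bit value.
r5

[08] af 40 → 0xaf40
  top 4b → 0xa → add [RR]
  [11:9] rd=7 = r7
  [8:6] rs=5 = r5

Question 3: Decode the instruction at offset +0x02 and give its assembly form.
+0x02: 05 00 ⇒ word 0x0500 (big)
  opcode bits[15:12]=0x0: andi/RI
  rd: (w>>9)&0x7=0x2 → r2
  imm: (w>>0)&0x1ff=0x100 → $256

andi r2, $256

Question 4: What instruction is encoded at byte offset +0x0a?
dec r7

+0x0a: 4e 00 ⇒ word 0x4e00 (big)
  op=0x4e00>>12=0x4 ⇒ dec (R)
  rd: (w>>9)&0x7=0x7 → r7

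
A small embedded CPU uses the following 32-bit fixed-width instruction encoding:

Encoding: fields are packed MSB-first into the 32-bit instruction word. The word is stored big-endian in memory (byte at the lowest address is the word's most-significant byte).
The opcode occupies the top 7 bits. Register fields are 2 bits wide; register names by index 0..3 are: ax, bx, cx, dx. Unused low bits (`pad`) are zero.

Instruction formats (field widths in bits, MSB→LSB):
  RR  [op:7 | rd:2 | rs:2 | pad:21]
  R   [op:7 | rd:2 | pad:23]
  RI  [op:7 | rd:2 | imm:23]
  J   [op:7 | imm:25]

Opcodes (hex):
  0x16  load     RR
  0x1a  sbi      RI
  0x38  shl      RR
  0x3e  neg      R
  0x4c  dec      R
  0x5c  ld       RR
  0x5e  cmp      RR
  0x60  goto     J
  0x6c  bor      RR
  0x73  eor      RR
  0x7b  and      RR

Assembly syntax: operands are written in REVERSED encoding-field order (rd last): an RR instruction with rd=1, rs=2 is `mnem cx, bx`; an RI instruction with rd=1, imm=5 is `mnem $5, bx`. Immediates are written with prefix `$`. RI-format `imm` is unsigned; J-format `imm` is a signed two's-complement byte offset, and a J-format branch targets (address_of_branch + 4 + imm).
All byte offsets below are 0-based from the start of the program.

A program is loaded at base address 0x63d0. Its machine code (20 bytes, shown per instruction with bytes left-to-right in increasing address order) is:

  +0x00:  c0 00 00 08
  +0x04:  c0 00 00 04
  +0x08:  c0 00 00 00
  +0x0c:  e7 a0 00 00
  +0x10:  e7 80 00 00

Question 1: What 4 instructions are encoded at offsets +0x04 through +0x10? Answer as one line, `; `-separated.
+0x04: c0 00 00 04 ⇒ word 0xc0000004 (big)
  op=0xc0000004>>25=0x60 ⇒ goto (J)
  imm@[24:0]=0x4 ⇒ $4
+0x08: c0 00 00 00 ⇒ word 0xc0000000 (big)
  op=0xc0000000>>25=0x60 ⇒ goto (J)
  imm@[24:0]=0x0 ⇒ $0
+0x0c: e7 a0 00 00 ⇒ word 0xe7a00000 (big)
  op=0xe7a00000>>25=0x73 ⇒ eor (RR)
  rd@[24:23]=0x3 ⇒ dx
  rs@[22:21]=0x1 ⇒ bx
+0x10: e7 80 00 00 ⇒ word 0xe7800000 (big)
  op=0xe7800000>>25=0x73 ⇒ eor (RR)
  rd@[24:23]=0x3 ⇒ dx
  rs@[22:21]=0x0 ⇒ ax

goto $4; goto $0; eor bx, dx; eor ax, dx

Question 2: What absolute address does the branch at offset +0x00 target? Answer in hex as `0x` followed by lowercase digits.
+0x00: c0 00 00 08 ⇒ word 0xc0000008 (big)
  top 7b → 0x60 → goto [J]
  imm@[24:0]=0x8 ⇒ $8
  target = base 0x63d0 + off 0x00 + 4 + imm 8 = 0x63dc

0x63dc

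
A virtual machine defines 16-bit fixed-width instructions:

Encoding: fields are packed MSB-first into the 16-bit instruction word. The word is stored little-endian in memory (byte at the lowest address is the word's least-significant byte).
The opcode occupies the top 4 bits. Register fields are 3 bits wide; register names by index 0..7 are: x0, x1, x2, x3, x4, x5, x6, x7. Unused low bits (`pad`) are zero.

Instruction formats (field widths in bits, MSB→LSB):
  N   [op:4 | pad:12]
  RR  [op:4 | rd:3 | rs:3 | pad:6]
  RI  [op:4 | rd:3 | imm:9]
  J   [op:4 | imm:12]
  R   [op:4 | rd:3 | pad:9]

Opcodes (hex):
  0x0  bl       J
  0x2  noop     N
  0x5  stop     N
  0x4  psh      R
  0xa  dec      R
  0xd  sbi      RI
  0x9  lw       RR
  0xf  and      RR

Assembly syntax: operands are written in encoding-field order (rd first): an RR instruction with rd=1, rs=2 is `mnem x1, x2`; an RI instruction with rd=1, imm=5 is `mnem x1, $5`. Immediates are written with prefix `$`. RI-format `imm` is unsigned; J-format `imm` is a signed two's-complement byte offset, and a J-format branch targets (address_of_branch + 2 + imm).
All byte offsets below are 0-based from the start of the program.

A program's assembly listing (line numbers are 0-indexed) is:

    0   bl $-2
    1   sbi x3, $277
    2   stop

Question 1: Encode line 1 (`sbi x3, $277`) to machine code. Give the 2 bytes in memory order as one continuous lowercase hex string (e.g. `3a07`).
15d7

L1: sbi op=0xd:4|rd=3:3|imm=277:9 ⇒ 0xd715 ⇒ little 15 d7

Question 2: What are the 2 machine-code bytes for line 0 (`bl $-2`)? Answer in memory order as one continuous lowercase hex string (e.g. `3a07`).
fe0f

line 0 (bl): pack op=0x0:4|imm=-2:12 = 0x0ffe; little→ fe 0f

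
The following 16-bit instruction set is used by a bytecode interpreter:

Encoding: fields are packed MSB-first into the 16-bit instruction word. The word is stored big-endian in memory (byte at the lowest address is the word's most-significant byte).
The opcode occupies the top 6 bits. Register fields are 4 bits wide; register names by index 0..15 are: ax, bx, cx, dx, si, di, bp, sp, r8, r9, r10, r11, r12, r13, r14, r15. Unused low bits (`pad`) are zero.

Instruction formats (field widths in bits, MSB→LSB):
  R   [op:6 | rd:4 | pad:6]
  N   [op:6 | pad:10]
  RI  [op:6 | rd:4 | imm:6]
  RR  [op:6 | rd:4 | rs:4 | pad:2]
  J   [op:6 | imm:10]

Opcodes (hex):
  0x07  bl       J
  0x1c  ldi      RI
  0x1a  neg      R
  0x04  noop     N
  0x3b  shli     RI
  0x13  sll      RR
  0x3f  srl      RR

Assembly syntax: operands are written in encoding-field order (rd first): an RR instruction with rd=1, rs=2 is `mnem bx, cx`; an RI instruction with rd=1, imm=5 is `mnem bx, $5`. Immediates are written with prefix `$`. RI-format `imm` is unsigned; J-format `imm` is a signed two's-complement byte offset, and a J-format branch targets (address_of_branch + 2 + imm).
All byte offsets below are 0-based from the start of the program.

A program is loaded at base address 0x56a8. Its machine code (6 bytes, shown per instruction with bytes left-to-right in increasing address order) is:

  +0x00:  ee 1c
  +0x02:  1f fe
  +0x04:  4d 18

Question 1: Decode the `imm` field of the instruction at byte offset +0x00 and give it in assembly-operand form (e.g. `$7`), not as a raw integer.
$28

+0x00: ee 1c ⇒ word 0xee1c (big)
  opcode bits[15:10]=0x3b: shli/RI
  rd@[9:6]=0x8 ⇒ r8
  imm@[5:0]=0x1c ⇒ $28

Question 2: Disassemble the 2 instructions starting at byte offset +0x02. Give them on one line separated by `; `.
[02] 1f fe → 0x1ffe
  op=0x1ffe>>10=0x7 ⇒ bl (J)
  [9:0] imm=1022 (s10→-2) = $-2
[04] 4d 18 → 0x4d18
  op=0x4d18>>10=0x13 ⇒ sll (RR)
  [9:6] rd=4 = si
  [5:2] rs=6 = bp

bl $-2; sll si, bp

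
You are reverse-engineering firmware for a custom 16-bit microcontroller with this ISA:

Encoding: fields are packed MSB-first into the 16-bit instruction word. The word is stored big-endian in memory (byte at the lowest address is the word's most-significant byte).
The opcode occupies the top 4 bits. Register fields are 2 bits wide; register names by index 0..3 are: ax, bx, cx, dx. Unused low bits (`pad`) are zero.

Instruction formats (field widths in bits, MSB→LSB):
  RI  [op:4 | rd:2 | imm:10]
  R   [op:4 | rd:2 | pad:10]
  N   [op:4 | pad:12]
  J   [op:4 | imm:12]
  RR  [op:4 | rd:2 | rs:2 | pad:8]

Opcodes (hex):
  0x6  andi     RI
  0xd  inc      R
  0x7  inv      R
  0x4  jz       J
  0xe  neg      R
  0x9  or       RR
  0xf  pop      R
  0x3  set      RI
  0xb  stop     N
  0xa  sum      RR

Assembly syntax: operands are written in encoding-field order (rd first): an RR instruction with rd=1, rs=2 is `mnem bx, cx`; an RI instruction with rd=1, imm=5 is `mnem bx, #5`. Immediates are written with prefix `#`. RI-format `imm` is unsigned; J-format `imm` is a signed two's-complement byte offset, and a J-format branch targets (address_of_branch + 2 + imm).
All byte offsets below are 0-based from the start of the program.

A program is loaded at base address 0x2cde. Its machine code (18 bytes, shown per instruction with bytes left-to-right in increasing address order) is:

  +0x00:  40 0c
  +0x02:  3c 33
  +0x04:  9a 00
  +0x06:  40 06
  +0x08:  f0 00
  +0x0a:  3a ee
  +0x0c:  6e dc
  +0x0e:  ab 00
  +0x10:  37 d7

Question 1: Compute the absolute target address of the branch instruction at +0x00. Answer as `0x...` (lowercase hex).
[00] 40 0c → 0x400c
  opcode bits[15:12]=0x4: jz/J
  imm: (w>>0)&0xfff=0xc → #12
  target = base 0x2cde + off 0x00 + 2 + imm 12 = 0x2cec

0x2cec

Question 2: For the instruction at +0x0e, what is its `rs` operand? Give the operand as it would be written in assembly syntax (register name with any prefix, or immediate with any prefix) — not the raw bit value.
dx

@+0e  big-endian(ab 00) = 0xab00
  op=0xab00>>12=0xa ⇒ sum (RR)
  rd@[11:10]=0x2 ⇒ cx
  rs@[9:8]=0x3 ⇒ dx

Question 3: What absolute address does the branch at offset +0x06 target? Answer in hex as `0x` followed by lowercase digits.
+0x06: 40 06 ⇒ word 0x4006 (big)
  op=0x4006>>12=0x4 ⇒ jz (J)
  imm@[11:0]=0x6 ⇒ #6
  target = base 0x2cde + off 0x06 + 2 + imm 6 = 0x2cec

0x2cec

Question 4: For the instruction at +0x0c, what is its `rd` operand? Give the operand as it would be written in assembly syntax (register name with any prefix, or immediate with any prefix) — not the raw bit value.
dx

+0x0c: 6e dc ⇒ word 0x6edc (big)
  top 4b → 0x6 → andi [RI]
  rd: (w>>10)&0x3=0x3 → dx
  imm: (w>>0)&0x3ff=0x2dc → #732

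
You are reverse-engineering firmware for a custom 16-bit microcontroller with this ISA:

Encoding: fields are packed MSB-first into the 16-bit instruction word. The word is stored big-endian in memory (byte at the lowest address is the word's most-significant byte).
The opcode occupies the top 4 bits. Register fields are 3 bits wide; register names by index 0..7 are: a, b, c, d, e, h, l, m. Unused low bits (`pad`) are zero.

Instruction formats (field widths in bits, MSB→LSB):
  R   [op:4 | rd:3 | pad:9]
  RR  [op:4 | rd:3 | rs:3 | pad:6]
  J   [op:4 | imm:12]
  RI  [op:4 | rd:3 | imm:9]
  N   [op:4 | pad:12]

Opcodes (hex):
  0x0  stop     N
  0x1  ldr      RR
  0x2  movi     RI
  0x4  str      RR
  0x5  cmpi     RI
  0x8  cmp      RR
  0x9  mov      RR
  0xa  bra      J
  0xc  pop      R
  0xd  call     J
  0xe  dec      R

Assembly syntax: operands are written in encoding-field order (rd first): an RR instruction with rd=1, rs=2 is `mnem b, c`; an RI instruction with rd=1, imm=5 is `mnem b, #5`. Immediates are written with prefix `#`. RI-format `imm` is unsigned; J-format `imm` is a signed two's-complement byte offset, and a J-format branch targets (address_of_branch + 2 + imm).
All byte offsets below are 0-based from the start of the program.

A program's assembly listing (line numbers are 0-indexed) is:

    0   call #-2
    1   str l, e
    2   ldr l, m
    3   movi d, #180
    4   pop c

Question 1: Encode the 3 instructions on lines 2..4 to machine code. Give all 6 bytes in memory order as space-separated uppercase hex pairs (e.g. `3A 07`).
1D C0 26 B4 C4 00

2. ldr fields op=0x1:4|rd=6:3|rs=7:3|pad=0:6 → word 1dc0h → 1d c0
3. movi fields op=0x2:4|rd=3:3|imm=180:9 → word 26b4h → 26 b4
4. pop fields op=0xc:4|rd=2:3|pad=0:9 → word c400h → c4 00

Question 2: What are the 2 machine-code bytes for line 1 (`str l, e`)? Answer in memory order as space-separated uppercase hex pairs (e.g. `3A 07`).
4D 00

line 1 (str): pack op=0x4:4|rd=6:3|rs=4:3|pad=0:6 = 0x4d00; big→ 4d 00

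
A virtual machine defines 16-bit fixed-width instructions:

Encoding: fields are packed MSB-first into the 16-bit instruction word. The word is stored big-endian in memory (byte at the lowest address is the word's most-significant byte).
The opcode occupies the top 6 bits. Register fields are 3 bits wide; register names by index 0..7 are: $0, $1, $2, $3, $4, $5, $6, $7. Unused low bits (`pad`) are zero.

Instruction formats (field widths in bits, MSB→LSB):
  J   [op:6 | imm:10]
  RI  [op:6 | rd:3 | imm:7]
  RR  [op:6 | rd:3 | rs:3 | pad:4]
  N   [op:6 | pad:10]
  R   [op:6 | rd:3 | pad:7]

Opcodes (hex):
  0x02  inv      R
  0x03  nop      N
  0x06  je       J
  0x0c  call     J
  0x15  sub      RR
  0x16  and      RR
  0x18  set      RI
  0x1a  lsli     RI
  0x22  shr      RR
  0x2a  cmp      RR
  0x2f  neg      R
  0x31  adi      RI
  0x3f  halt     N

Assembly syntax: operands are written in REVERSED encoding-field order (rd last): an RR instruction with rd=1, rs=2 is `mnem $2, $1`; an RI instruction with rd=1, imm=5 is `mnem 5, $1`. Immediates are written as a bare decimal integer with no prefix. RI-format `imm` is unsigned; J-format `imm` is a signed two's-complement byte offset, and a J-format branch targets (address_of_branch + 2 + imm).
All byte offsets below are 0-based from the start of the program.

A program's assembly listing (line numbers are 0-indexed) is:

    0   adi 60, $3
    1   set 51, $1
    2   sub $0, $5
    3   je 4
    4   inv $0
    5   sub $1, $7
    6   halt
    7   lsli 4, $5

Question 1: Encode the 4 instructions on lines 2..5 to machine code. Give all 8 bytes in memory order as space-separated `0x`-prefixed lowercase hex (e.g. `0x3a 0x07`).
0x56 0x80 0x18 0x04 0x08 0x00 0x57 0x90

line 2 (sub): pack op=0x15:6|rd=5:3|rs=0:3|pad=0:4 = 0x5680; big→ 56 80
line 3 (je): pack op=0x6:6|imm=4:10 = 0x1804; big→ 18 04
line 4 (inv): pack op=0x2:6|rd=0:3|pad=0:7 = 0x0800; big→ 08 00
line 5 (sub): pack op=0x15:6|rd=7:3|rs=1:3|pad=0:4 = 0x5790; big→ 57 90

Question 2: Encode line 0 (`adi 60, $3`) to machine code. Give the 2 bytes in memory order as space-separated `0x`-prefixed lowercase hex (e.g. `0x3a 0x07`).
0xc5 0xbc

0. adi fields op=0x31:6|rd=3:3|imm=60:7 → word c5bch → c5 bc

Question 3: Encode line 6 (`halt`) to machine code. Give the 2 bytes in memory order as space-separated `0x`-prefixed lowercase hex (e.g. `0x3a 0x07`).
line 6 (halt): pack op=0x3f:6|pad=0:10 = 0xfc00; big→ fc 00

0xfc 0x00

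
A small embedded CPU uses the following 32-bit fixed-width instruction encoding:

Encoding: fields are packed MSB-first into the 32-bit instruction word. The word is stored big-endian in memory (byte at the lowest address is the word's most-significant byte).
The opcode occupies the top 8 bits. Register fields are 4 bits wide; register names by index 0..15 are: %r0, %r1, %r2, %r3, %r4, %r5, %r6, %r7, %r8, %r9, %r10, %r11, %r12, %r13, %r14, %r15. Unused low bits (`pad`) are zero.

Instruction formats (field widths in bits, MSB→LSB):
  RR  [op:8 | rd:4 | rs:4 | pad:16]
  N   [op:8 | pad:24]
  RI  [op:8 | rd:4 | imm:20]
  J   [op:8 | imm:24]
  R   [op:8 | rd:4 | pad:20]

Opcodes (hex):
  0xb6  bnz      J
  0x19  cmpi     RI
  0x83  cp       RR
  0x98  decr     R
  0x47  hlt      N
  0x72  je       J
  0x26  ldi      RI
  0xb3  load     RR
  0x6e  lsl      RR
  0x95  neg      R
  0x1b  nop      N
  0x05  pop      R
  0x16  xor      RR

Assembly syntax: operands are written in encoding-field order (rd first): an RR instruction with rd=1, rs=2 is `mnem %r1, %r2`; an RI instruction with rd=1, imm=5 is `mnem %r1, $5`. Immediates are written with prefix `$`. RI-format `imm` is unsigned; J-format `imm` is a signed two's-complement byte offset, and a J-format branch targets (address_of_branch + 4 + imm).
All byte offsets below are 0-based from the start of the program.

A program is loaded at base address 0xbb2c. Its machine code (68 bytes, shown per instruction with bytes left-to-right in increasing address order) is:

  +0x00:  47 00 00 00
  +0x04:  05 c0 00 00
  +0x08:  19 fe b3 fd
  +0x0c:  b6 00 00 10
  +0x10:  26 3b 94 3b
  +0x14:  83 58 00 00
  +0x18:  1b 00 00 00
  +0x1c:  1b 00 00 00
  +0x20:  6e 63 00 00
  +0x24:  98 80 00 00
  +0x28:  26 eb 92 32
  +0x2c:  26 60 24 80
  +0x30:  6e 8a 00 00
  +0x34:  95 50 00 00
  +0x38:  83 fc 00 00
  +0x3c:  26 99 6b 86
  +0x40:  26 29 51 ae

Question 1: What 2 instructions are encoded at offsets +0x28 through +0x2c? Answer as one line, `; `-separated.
ldi %r14, $758322; ldi %r6, $9344

@+28  big-endian(26 eb 92 32) = 0x26eb9232
  top 8b → 0x26 → ldi [RI]
  rd: (w>>20)&0xf=0xe → %r14
  imm: (w>>0)&0xfffff=0xb9232 → $758322
@+2c  big-endian(26 60 24 80) = 0x26602480
  top 8b → 0x26 → ldi [RI]
  rd: (w>>20)&0xf=0x6 → %r6
  imm: (w>>0)&0xfffff=0x2480 → $9344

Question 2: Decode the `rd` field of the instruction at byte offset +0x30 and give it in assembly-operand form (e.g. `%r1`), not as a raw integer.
@+30  big-endian(6e 8a 00 00) = 0x6e8a0000
  op=0x6e8a0000>>24=0x6e ⇒ lsl (RR)
  rd@[23:20]=0x8 ⇒ %r8
  rs@[19:16]=0xa ⇒ %r10

%r8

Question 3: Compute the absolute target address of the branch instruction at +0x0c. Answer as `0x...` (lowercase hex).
+0x0c: b6 00 00 10 ⇒ word 0xb6000010 (big)
  op=0xb6000010>>24=0xb6 ⇒ bnz (J)
  [23:0] imm=16 = $16
  target = base 0xbb2c + off 0x0c + 4 + imm 16 = 0xbb4c

0xbb4c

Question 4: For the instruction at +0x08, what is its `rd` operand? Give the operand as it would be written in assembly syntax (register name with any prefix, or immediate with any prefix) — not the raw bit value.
%r15

[08] 19 fe b3 fd → 0x19feb3fd
  top 8b → 0x19 → cmpi [RI]
  rd@[23:20]=0xf ⇒ %r15
  imm@[19:0]=0xeb3fd ⇒ $963581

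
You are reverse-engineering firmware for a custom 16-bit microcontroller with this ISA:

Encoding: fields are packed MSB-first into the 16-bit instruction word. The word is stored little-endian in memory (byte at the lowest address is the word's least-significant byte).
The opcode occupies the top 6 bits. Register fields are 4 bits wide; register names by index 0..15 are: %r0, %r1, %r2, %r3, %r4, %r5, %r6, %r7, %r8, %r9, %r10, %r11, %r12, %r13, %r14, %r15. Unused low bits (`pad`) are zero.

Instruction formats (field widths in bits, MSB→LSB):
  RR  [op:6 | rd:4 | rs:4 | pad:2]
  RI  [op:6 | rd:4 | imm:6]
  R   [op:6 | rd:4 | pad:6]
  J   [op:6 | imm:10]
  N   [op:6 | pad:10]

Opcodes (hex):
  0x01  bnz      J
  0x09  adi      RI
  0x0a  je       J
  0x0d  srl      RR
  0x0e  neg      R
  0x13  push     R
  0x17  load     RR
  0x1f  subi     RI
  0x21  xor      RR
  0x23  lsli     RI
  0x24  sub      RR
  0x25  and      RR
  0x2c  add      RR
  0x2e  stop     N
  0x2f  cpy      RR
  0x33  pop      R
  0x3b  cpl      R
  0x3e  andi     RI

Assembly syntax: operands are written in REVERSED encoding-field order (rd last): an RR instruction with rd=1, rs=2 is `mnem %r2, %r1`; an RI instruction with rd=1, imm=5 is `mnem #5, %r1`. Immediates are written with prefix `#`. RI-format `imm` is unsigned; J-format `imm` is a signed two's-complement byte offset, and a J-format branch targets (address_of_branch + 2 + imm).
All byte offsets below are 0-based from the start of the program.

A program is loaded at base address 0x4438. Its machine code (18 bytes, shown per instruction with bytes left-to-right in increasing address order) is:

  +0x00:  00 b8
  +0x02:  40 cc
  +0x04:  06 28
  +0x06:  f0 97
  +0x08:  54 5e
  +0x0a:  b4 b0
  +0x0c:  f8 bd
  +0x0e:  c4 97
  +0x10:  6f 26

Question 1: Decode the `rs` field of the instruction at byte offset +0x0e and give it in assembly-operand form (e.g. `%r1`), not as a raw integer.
[0e] c4 97 → 0x97c4
  op=0x97c4>>10=0x25 ⇒ and (RR)
  rd@[9:6]=0xf ⇒ %r15
  rs@[5:2]=0x1 ⇒ %r1

%r1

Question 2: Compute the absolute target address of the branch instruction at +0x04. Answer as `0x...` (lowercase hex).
0x4444

[04] 06 28 → 0x2806
  opcode bits[15:10]=0xa: je/J
  [9:0] imm=6 = #6
  target = base 0x4438 + off 0x04 + 2 + imm 6 = 0x4444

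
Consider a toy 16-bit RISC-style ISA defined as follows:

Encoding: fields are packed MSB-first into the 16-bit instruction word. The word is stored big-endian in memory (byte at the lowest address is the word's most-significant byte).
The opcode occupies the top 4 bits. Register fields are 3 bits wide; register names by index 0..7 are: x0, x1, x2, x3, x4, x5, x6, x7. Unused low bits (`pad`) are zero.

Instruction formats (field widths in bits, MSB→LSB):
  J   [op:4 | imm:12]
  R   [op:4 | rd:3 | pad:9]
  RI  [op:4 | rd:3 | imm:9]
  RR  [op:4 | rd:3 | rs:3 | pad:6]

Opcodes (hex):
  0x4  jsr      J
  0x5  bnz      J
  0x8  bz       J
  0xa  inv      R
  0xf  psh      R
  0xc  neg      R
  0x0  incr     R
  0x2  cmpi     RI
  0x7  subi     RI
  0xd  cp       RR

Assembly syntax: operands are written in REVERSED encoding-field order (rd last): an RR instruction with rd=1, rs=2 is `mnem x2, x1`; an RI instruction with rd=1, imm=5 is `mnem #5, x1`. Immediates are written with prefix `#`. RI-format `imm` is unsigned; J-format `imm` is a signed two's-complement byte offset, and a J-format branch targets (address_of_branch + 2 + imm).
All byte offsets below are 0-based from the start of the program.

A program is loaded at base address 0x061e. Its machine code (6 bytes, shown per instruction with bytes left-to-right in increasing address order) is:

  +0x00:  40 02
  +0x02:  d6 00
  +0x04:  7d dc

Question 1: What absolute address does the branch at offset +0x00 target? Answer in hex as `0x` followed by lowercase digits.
0x0622

off 0x00: read 40 02 as big → 0x4002
  top 4b → 0x4 → jsr [J]
  imm: (w>>0)&0xfff=0x2 → #2
  target = base 0x061e + off 0x00 + 2 + imm 2 = 0x0622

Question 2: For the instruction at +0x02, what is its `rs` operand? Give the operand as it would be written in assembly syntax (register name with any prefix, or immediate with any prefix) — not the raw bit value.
+0x02: d6 00 ⇒ word 0xd600 (big)
  opcode bits[15:12]=0xd: cp/RR
  rd@[11:9]=0x3 ⇒ x3
  rs@[8:6]=0x0 ⇒ x0

x0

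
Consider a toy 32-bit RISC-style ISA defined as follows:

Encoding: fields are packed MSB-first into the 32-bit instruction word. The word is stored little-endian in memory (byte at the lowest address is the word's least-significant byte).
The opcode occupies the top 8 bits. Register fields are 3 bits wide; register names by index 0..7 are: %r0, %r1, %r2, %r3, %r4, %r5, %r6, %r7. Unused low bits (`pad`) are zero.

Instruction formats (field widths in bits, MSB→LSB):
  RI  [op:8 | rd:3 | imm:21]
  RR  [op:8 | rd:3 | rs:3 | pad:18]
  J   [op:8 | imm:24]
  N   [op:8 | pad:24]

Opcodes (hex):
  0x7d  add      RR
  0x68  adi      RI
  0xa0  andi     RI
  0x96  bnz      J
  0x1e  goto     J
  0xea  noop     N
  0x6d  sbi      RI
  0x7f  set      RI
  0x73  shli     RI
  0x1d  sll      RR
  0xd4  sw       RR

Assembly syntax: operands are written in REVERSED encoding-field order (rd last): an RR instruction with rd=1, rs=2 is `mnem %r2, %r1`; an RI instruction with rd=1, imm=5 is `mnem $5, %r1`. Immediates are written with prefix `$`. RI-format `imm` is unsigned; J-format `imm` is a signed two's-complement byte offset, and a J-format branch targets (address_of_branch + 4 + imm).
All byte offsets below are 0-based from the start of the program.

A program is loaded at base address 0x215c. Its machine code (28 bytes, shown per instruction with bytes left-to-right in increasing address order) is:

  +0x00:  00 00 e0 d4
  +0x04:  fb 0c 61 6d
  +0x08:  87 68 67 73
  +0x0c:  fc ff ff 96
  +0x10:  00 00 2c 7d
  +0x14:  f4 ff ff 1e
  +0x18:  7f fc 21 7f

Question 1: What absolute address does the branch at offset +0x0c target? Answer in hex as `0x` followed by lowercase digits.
[0c] fc ff ff 96 → 0x96fffffc
  op=0x96fffffc>>24=0x96 ⇒ bnz (J)
  [23:0] imm=16777212 (s24→-4) = $-4
  target = base 0x215c + off 0x0c + 4 + imm -4 = 0x2168

0x2168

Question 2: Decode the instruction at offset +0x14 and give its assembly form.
goto $-12

@+14  little-endian(f4 ff ff 1e) = 0x1efffff4
  op=0x1efffff4>>24=0x1e ⇒ goto (J)
  imm@[23:0]=0xfffff4 (s24→-12) ⇒ $-12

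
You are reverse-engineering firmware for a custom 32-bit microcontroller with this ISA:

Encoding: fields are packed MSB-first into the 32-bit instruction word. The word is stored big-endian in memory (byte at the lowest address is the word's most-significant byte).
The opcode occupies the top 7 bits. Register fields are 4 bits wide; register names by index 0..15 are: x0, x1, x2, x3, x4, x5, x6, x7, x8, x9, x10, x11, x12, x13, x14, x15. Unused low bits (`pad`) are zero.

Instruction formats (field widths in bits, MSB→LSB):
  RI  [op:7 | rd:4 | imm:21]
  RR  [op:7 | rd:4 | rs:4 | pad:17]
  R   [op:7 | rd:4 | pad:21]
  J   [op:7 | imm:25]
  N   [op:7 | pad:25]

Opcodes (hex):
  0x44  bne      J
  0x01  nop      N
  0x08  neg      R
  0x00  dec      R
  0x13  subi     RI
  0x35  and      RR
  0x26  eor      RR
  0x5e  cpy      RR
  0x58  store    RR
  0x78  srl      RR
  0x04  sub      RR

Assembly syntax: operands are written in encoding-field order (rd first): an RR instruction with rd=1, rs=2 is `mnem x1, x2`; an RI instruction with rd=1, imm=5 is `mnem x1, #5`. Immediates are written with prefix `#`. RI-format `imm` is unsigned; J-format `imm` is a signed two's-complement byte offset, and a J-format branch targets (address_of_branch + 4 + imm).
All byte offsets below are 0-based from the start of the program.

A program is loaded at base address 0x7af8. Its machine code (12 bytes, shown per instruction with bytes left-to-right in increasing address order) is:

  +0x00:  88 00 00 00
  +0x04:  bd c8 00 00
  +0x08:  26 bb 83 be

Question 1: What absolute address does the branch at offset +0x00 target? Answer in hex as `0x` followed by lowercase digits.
off 0x00: read 88 00 00 00 as big → 0x88000000
  op=0x88000000>>25=0x44 ⇒ bne (J)
  [24:0] imm=0 = #0
  target = base 0x7af8 + off 0x00 + 4 + imm 0 = 0x7afc

0x7afc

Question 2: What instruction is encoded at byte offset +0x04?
off 0x04: read bd c8 00 00 as big → 0xbdc80000
  op=0xbdc80000>>25=0x5e ⇒ cpy (RR)
  rd: (w>>21)&0xf=0xe → x14
  rs: (w>>17)&0xf=0x4 → x4

cpy x14, x4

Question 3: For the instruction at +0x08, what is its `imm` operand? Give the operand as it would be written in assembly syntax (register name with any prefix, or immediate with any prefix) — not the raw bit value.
off 0x08: read 26 bb 83 be as big → 0x26bb83be
  opcode bits[31:25]=0x13: subi/RI
  [24:21] rd=5 = x5
  [20:0] imm=1803198 = #1803198

#1803198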